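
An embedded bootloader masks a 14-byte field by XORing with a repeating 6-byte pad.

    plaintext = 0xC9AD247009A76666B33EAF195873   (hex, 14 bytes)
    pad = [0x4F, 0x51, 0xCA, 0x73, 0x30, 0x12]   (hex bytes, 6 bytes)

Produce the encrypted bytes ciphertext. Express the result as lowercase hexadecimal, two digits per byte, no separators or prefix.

86fcee0339b52937794d9f0b1722

The 6-byte key repeats, so the effective keystream is 4f 51 ca 73 30 12 4f 51 ca 73 30 12 4f 51.
byte 0: c9 ^ 4f = 86
byte 1: ad ^ 51 = fc
byte 2: 24 ^ ca = ee
byte 3: 70 ^ 73 = 03
byte 4: 09 ^ 30 = 39
byte 5: a7 ^ 12 = b5
byte 6: 66 ^ 4f = 29
byte 7: 66 ^ 51 = 37
byte 8: b3 ^ ca = 79
byte 9: 3e ^ 73 = 4d
byte 10: af ^ 30 = 9f
byte 11: 19 ^ 12 = 0b
byte 12: 58 ^ 4f = 17
byte 13: 73 ^ 51 = 22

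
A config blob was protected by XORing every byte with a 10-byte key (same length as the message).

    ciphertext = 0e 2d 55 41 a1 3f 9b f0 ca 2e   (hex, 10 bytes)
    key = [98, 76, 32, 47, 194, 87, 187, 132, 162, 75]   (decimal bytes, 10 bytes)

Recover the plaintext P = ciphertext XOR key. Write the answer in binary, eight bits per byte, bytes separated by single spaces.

01101100 01100001 01110101 01101110 01100011 01101000 00100000 01110100 01101000 01100101

XOR is its own inverse, so applying the key byte-wise gives the result directly.
byte 0: 0e ^ 62 = 6c
byte 1: 2d ^ 4c = 61
byte 2: 55 ^ 20 = 75
byte 3: 41 ^ 2f = 6e
byte 4: a1 ^ c2 = 63
byte 5: 3f ^ 57 = 68
byte 6: 9b ^ bb = 20
byte 7: f0 ^ 84 = 74
byte 8: ca ^ a2 = 68
byte 9: 2e ^ 4b = 65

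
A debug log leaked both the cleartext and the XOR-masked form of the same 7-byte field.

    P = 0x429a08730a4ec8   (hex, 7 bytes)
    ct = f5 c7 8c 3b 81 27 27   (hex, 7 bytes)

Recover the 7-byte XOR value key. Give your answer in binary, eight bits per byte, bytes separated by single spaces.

Since ct = P ⊕ key, XORing both sides with P gives key = P ⊕ ct.
42 ^ f5 = b7
9a ^ c7 = 5d
08 ^ 8c = 84
73 ^ 3b = 48
0a ^ 81 = 8b
4e ^ 27 = 69
c8 ^ 27 = ef

10110111 01011101 10000100 01001000 10001011 01101001 11101111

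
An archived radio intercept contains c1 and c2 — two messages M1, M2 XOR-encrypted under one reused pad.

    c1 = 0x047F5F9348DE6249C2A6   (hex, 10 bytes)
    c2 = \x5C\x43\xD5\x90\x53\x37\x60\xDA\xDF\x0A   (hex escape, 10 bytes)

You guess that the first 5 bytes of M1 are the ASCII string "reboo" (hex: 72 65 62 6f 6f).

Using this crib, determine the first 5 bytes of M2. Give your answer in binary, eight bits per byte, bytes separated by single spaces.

00101010 01011001 11101000 01101100 01110100

First, c1 ⊕ c2 = (M1 ⊕ K) ⊕ (M2 ⊕ K) = M1 ⊕ M2, so the key drops out. Then M2 = (M1 ⊕ M2) ⊕ M1 over the first 5 bytes.
byte 0: (04 xor 5c) xor 72 = 58 xor 72 = 2a
byte 1: (7f xor 43) xor 65 = 3c xor 65 = 59
byte 2: (5f xor d5) xor 62 = 8a xor 62 = e8
byte 3: (93 xor 90) xor 6f = 03 xor 6f = 6c
byte 4: (48 xor 53) xor 6f = 1b xor 6f = 74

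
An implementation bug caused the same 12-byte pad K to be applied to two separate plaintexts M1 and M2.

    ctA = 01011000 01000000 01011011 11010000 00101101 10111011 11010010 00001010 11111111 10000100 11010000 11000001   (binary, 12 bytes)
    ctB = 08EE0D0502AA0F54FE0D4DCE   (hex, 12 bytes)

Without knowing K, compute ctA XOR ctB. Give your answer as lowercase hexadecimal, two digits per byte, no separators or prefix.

50ae56d52f11dd5e01899d0f

ctA ⊕ ctB = (M1 ⊕ K) ⊕ (M2 ⊕ K) = M1 ⊕ M2 — the shared key cancels under XOR.
 88 ⊕   8 =  80
 64 ⊕ 238 = 174
 91 ⊕  13 =  86
208 ⊕   5 = 213
 45 ⊕   2 =  47
187 ⊕ 170 =  17
210 ⊕  15 = 221
 10 ⊕  84 =  94
255 ⊕ 254 =   1
132 ⊕  13 = 137
208 ⊕  77 = 157
193 ⊕ 206 =  15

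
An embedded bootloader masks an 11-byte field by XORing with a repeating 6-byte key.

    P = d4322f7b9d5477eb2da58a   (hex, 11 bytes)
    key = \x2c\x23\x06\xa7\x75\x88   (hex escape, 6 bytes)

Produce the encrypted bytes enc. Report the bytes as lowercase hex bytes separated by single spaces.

f8 11 29 dc e8 dc 5b c8 2b 02 ff

The 6-byte key repeats, so the effective keystream is 2c 23 06 a7 75 88 2c 23 06 a7 75.
byte 0: d4 ^ 2c = f8
byte 1: 32 ^ 23 = 11
byte 2: 2f ^ 06 = 29
byte 3: 7b ^ a7 = dc
byte 4: 9d ^ 75 = e8
byte 5: 54 ^ 88 = dc
byte 6: 77 ^ 2c = 5b
byte 7: eb ^ 23 = c8
byte 8: 2d ^ 06 = 2b
byte 9: a5 ^ a7 = 02
byte 10: 8a ^ 75 = ff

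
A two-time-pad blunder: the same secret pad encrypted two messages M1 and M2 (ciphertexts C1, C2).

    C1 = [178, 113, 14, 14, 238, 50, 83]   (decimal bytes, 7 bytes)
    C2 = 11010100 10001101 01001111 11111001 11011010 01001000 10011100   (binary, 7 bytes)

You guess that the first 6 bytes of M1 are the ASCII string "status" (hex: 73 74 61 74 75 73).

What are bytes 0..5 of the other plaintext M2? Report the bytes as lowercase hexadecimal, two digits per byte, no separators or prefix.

First, C1 ⊕ C2 = (M1 ⊕ K) ⊕ (M2 ⊕ K) = M1 ⊕ M2, so the key drops out. Then M2 = (M1 ⊕ M2) ⊕ M1 over the first 6 bytes.
byte 0: (b2 ^ d4) ^ 73 = 66 ^ 73 = 15
byte 1: (71 ^ 8d) ^ 74 = fc ^ 74 = 88
byte 2: (0e ^ 4f) ^ 61 = 41 ^ 61 = 20
byte 3: (0e ^ f9) ^ 74 = f7 ^ 74 = 83
byte 4: (ee ^ da) ^ 75 = 34 ^ 75 = 41
byte 5: (32 ^ 48) ^ 73 = 7a ^ 73 = 09

158820834109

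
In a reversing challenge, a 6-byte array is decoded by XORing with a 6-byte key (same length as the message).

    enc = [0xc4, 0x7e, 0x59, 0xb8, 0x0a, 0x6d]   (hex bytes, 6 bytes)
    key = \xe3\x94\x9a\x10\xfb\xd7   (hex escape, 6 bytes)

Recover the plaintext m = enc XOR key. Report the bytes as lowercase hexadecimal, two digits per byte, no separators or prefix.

27eac3a8f1ba

11000100 ⊕ 11100011 = 00100111
01111110 ⊕ 10010100 = 11101010
01011001 ⊕ 10011010 = 11000011
10111000 ⊕ 00010000 = 10101000
00001010 ⊕ 11111011 = 11110001
01101101 ⊕ 11010111 = 10111010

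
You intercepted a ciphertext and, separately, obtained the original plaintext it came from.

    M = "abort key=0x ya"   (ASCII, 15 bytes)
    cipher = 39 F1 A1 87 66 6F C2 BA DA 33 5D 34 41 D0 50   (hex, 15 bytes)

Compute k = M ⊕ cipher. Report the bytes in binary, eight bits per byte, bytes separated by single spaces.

01011000 10010011 11001110 11110101 00010010 01001111 10101001 11011111 10100011 00001110 01101101 01001100 01100001 10101001 00110001

Since cipher = M ⊕ k, XORing both sides with M gives k = M ⊕ cipher.
61 XOR 39 = 58
62 XOR f1 = 93
6f XOR a1 = ce
72 XOR 87 = f5
74 XOR 66 = 12
20 XOR 6f = 4f
6b XOR c2 = a9
65 XOR ba = df
79 XOR da = a3
3d XOR 33 = 0e
30 XOR 5d = 6d
78 XOR 34 = 4c
20 XOR 41 = 61
79 XOR d0 = a9
61 XOR 50 = 31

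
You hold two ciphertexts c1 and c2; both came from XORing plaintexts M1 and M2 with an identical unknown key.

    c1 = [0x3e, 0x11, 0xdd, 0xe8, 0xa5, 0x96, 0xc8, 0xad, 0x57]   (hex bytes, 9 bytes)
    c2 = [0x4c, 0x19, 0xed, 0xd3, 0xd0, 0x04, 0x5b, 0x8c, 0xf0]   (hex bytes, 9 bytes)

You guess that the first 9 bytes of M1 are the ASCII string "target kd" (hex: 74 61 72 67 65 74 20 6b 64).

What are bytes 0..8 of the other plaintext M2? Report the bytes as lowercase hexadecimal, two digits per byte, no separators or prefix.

0669425c10e6b34ac3

First, c1 ⊕ c2 = (M1 ⊕ K) ⊕ (M2 ⊕ K) = M1 ⊕ M2, so the key drops out. Then M2 = (M1 ⊕ M2) ⊕ M1 over the first 9 bytes.
byte 0: (3e ^ 4c) ^ 74 = 72 ^ 74 = 06
byte 1: (11 ^ 19) ^ 61 = 08 ^ 61 = 69
byte 2: (dd ^ ed) ^ 72 = 30 ^ 72 = 42
byte 3: (e8 ^ d3) ^ 67 = 3b ^ 67 = 5c
byte 4: (a5 ^ d0) ^ 65 = 75 ^ 65 = 10
byte 5: (96 ^ 04) ^ 74 = 92 ^ 74 = e6
byte 6: (c8 ^ 5b) ^ 20 = 93 ^ 20 = b3
byte 7: (ad ^ 8c) ^ 6b = 21 ^ 6b = 4a
byte 8: (57 ^ f0) ^ 64 = a7 ^ 64 = c3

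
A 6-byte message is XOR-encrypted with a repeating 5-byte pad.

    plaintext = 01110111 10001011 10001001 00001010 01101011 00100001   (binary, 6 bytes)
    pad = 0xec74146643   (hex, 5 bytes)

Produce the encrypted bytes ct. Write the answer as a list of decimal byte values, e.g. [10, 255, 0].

[155, 255, 157, 108, 40, 205]

The 5-byte key repeats, so the effective keystream is ec 74 14 66 43 ec.
byte 0: 77 XOR ec = 9b
byte 1: 8b XOR 74 = ff
byte 2: 89 XOR 14 = 9d
byte 3: 0a XOR 66 = 6c
byte 4: 6b XOR 43 = 28
byte 5: 21 XOR ec = cd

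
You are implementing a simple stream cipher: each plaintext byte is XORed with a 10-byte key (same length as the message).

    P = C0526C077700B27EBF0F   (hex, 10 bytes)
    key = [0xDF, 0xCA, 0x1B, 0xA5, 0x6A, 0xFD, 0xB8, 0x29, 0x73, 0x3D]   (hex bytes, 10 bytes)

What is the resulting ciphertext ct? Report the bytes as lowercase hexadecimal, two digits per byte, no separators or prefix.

XOR is its own inverse, so applying the key byte-wise gives the result directly.
c0 xor df = 1f
52 xor ca = 98
6c xor 1b = 77
07 xor a5 = a2
77 xor 6a = 1d
00 xor fd = fd
b2 xor b8 = 0a
7e xor 29 = 57
bf xor 73 = cc
0f xor 3d = 32

1f9877a21dfd0a57cc32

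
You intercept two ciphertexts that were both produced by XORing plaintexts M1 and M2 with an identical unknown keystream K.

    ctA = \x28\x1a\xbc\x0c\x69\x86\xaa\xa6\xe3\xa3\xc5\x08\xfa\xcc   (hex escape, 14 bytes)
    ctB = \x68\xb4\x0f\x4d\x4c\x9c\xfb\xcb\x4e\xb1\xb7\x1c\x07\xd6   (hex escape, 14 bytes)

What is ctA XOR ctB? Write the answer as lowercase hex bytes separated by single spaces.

ctA ⊕ ctB = (M1 ⊕ K) ⊕ (M2 ⊕ K) = M1 ⊕ M2 — the shared key cancels under XOR.
byte 0: 28 ^ 68 = 40
byte 1: 1a ^ b4 = ae
byte 2: bc ^ 0f = b3
byte 3: 0c ^ 4d = 41
byte 4: 69 ^ 4c = 25
byte 5: 86 ^ 9c = 1a
byte 6: aa ^ fb = 51
byte 7: a6 ^ cb = 6d
byte 8: e3 ^ 4e = ad
byte 9: a3 ^ b1 = 12
byte 10: c5 ^ b7 = 72
byte 11: 08 ^ 1c = 14
byte 12: fa ^ 07 = fd
byte 13: cc ^ d6 = 1a

40 ae b3 41 25 1a 51 6d ad 12 72 14 fd 1a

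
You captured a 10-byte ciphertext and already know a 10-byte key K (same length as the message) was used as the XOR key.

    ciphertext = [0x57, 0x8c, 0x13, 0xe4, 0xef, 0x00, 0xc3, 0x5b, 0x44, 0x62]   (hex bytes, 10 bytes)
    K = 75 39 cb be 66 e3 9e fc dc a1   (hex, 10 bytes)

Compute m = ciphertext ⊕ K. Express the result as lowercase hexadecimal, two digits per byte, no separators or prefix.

22b5d85a89e35da798c3

XOR is its own inverse, so applying the key byte-wise gives the result directly.
57 XOR 75 = 22
8c XOR 39 = b5
13 XOR cb = d8
e4 XOR be = 5a
ef XOR 66 = 89
00 XOR e3 = e3
c3 XOR 9e = 5d
5b XOR fc = a7
44 XOR dc = 98
62 XOR a1 = c3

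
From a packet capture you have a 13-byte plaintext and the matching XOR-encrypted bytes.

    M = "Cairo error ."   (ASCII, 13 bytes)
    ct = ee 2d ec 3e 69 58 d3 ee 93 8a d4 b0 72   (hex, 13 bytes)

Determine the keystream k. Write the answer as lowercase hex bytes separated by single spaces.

ad 4c 85 4c 06 78 b6 9c e1 e5 a6 90 5c

Since ct = M ⊕ k, XORing both sides with M gives k = M ⊕ ct.
 67 XOR 238 = 173
 97 XOR  45 =  76
105 XOR 236 = 133
114 XOR  62 =  76
111 XOR 105 =   6
 32 XOR  88 = 120
101 XOR 211 = 182
114 XOR 238 = 156
114 XOR 147 = 225
111 XOR 138 = 229
114 XOR 212 = 166
 32 XOR 176 = 144
 46 XOR 114 =  92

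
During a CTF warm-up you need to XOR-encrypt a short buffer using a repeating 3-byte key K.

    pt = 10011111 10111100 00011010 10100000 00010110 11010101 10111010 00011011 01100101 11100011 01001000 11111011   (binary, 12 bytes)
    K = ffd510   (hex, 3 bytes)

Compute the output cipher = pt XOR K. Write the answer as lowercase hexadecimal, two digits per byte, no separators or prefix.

The 3-byte key repeats, so the effective keystream is ff d5 10 ff d5 10 ff d5 10 ff d5 10.
byte 0: 9f XOR ff = 60
byte 1: bc XOR d5 = 69
byte 2: 1a XOR 10 = 0a
byte 3: a0 XOR ff = 5f
byte 4: 16 XOR d5 = c3
byte 5: d5 XOR 10 = c5
byte 6: ba XOR ff = 45
byte 7: 1b XOR d5 = ce
byte 8: 65 XOR 10 = 75
byte 9: e3 XOR ff = 1c
byte 10: 48 XOR d5 = 9d
byte 11: fb XOR 10 = eb

60690a5fc3c545ce751c9deb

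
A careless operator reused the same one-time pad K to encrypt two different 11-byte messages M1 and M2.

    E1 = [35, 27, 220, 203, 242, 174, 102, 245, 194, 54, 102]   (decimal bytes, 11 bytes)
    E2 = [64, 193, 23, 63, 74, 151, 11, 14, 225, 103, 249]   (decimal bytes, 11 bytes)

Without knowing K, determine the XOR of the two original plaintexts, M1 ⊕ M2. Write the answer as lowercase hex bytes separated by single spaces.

E1 ⊕ E2 = (M1 ⊕ K) ⊕ (M2 ⊕ K) = M1 ⊕ M2 — the shared key cancels under XOR.
byte 0: 23 XOR 40 = 63
byte 1: 1b XOR c1 = da
byte 2: dc XOR 17 = cb
byte 3: cb XOR 3f = f4
byte 4: f2 XOR 4a = b8
byte 5: ae XOR 97 = 39
byte 6: 66 XOR 0b = 6d
byte 7: f5 XOR 0e = fb
byte 8: c2 XOR e1 = 23
byte 9: 36 XOR 67 = 51
byte 10: 66 XOR f9 = 9f

63 da cb f4 b8 39 6d fb 23 51 9f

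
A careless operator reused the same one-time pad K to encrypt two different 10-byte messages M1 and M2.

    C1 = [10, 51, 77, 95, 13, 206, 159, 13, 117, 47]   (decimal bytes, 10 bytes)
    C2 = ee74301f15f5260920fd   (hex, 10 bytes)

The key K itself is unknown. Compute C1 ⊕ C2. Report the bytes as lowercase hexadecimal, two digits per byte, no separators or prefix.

e4477d40183bb90455d2

C1 ⊕ C2 = (M1 ⊕ K) ⊕ (M2 ⊕ K) = M1 ⊕ M2 — the shared key cancels under XOR.
0a xor ee = e4
33 xor 74 = 47
4d xor 30 = 7d
5f xor 1f = 40
0d xor 15 = 18
ce xor f5 = 3b
9f xor 26 = b9
0d xor 09 = 04
75 xor 20 = 55
2f xor fd = d2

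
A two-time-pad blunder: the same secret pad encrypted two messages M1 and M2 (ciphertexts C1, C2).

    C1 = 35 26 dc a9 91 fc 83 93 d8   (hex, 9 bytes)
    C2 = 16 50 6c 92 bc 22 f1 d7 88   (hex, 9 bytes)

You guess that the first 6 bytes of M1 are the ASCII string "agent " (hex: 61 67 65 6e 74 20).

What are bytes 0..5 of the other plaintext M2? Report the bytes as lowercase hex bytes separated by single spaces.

First, C1 ⊕ C2 = (M1 ⊕ K) ⊕ (M2 ⊕ K) = M1 ⊕ M2, so the key drops out. Then M2 = (M1 ⊕ M2) ⊕ M1 over the first 6 bytes.
byte 0: (35 XOR 16) XOR 61 = 23 XOR 61 = 42
byte 1: (26 XOR 50) XOR 67 = 76 XOR 67 = 11
byte 2: (dc XOR 6c) XOR 65 = b0 XOR 65 = d5
byte 3: (a9 XOR 92) XOR 6e = 3b XOR 6e = 55
byte 4: (91 XOR bc) XOR 74 = 2d XOR 74 = 59
byte 5: (fc XOR 22) XOR 20 = de XOR 20 = fe

42 11 d5 55 59 fe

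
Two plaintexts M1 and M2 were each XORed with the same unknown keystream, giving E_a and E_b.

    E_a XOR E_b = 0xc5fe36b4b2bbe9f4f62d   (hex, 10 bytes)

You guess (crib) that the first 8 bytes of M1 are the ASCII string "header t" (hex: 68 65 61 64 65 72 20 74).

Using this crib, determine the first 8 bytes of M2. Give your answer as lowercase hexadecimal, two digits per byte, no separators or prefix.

ad9b57d0d7c9c980

Since E_a ⊕ E_b = M1 ⊕ M2, XORing with the guessed M1 bytes yields the corresponding M2 bytes: M2 = (E_a ⊕ E_b) ⊕ M1.
c5 ⊕ 68 = ad
fe ⊕ 65 = 9b
36 ⊕ 61 = 57
b4 ⊕ 64 = d0
b2 ⊕ 65 = d7
bb ⊕ 72 = c9
e9 ⊕ 20 = c9
f4 ⊕ 74 = 80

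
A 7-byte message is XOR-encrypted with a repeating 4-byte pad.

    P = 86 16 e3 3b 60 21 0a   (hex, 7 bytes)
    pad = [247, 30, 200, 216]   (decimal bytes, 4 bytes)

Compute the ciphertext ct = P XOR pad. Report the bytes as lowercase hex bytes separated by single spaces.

71 08 2b e3 97 3f c2

The 4-byte key repeats, so the effective keystream is f7 1e c8 d8 f7 1e c8.
byte 0: 86 xor f7 = 71
byte 1: 16 xor 1e = 08
byte 2: e3 xor c8 = 2b
byte 3: 3b xor d8 = e3
byte 4: 60 xor f7 = 97
byte 5: 21 xor 1e = 3f
byte 6: 0a xor c8 = c2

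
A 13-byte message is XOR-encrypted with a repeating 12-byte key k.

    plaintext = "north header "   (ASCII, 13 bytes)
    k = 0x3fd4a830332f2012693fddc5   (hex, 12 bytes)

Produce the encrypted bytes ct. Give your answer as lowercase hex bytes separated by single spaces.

The 12-byte key repeats, so the effective keystream is 3f d4 a8 30 33 2f 20 12 69 3f dd c5 3f.
byte 0: 01101110 XOR 00111111 = 01010001
byte 1: 01101111 XOR 11010100 = 10111011
byte 2: 01110010 XOR 10101000 = 11011010
byte 3: 01110100 XOR 00110000 = 01000100
byte 4: 01101000 XOR 00110011 = 01011011
byte 5: 00100000 XOR 00101111 = 00001111
byte 6: 01101000 XOR 00100000 = 01001000
byte 7: 01100101 XOR 00010010 = 01110111
byte 8: 01100001 XOR 01101001 = 00001000
byte 9: 01100100 XOR 00111111 = 01011011
byte 10: 01100101 XOR 11011101 = 10111000
byte 11: 01110010 XOR 11000101 = 10110111
byte 12: 00100000 XOR 00111111 = 00011111

51 bb da 44 5b 0f 48 77 08 5b b8 b7 1f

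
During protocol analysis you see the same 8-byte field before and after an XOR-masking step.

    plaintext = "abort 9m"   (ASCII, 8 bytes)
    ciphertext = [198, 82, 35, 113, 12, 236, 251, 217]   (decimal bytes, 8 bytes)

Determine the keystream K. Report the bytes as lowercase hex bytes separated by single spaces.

Since ciphertext = plaintext ⊕ K, XORing both sides with plaintext gives K = plaintext ⊕ ciphertext.
byte 0:  97 XOR 198 = 167
byte 1:  98 XOR  82 =  48
byte 2: 111 XOR  35 =  76
byte 3: 114 XOR 113 =   3
byte 4: 116 XOR  12 = 120
byte 5:  32 XOR 236 = 204
byte 6:  57 XOR 251 = 194
byte 7: 109 XOR 217 = 180

a7 30 4c 03 78 cc c2 b4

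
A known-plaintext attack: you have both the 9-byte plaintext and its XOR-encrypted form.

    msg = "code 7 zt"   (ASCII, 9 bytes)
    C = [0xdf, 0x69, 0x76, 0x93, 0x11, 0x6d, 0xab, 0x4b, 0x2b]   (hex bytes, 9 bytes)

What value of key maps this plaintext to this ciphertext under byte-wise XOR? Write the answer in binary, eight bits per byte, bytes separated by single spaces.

10111100 00000110 00010010 11110110 00110001 01011010 10001011 00110001 01011111

Since C = msg ⊕ key, XORing both sides with msg gives key = msg ⊕ C.
63 ^ df = bc
6f ^ 69 = 06
64 ^ 76 = 12
65 ^ 93 = f6
20 ^ 11 = 31
37 ^ 6d = 5a
20 ^ ab = 8b
7a ^ 4b = 31
74 ^ 2b = 5f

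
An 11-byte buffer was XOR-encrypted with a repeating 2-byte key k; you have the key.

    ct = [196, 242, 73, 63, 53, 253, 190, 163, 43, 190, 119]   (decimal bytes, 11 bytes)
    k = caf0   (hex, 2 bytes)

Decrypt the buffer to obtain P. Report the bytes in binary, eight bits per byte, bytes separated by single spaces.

The 2-byte key repeats, so the effective keystream is ca f0 ca f0 ca f0 ca f0 ca f0 ca.
byte 0: c4 xor ca = 0e
byte 1: f2 xor f0 = 02
byte 2: 49 xor ca = 83
byte 3: 3f xor f0 = cf
byte 4: 35 xor ca = ff
byte 5: fd xor f0 = 0d
byte 6: be xor ca = 74
byte 7: a3 xor f0 = 53
byte 8: 2b xor ca = e1
byte 9: be xor f0 = 4e
byte 10: 77 xor ca = bd

00001110 00000010 10000011 11001111 11111111 00001101 01110100 01010011 11100001 01001110 10111101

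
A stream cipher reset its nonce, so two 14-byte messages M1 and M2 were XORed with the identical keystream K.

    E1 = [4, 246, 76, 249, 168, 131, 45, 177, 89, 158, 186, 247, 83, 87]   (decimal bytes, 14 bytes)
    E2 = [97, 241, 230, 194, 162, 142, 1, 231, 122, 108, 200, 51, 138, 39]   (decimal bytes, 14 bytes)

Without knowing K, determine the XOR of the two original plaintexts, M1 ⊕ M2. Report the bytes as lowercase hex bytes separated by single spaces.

E1 ⊕ E2 = (M1 ⊕ K) ⊕ (M2 ⊕ K) = M1 ⊕ M2 — the shared key cancels under XOR.
byte 0: 04 ^ 61 = 65
byte 1: f6 ^ f1 = 07
byte 2: 4c ^ e6 = aa
byte 3: f9 ^ c2 = 3b
byte 4: a8 ^ a2 = 0a
byte 5: 83 ^ 8e = 0d
byte 6: 2d ^ 01 = 2c
byte 7: b1 ^ e7 = 56
byte 8: 59 ^ 7a = 23
byte 9: 9e ^ 6c = f2
byte 10: ba ^ c8 = 72
byte 11: f7 ^ 33 = c4
byte 12: 53 ^ 8a = d9
byte 13: 57 ^ 27 = 70

65 07 aa 3b 0a 0d 2c 56 23 f2 72 c4 d9 70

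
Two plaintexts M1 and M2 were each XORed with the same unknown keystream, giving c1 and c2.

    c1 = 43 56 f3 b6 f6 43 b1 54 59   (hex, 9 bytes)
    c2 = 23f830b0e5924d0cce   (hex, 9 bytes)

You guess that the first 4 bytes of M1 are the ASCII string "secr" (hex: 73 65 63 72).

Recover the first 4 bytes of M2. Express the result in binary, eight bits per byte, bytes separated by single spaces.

First, c1 ⊕ c2 = (M1 ⊕ K) ⊕ (M2 ⊕ K) = M1 ⊕ M2, so the key drops out. Then M2 = (M1 ⊕ M2) ⊕ M1 over the first 4 bytes.
byte 0: (43 XOR 23) XOR 73 = 60 XOR 73 = 13
byte 1: (56 XOR f8) XOR 65 = ae XOR 65 = cb
byte 2: (f3 XOR 30) XOR 63 = c3 XOR 63 = a0
byte 3: (b6 XOR b0) XOR 72 = 06 XOR 72 = 74

00010011 11001011 10100000 01110100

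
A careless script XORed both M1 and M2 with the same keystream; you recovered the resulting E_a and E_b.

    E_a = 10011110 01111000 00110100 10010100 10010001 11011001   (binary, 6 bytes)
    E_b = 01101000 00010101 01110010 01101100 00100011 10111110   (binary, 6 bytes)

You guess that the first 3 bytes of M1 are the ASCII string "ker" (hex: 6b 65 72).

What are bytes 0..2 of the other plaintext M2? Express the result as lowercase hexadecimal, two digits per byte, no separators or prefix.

9d0834

First, E_a ⊕ E_b = (M1 ⊕ K) ⊕ (M2 ⊕ K) = M1 ⊕ M2, so the key drops out. Then M2 = (M1 ⊕ M2) ⊕ M1 over the first 3 bytes.
byte 0: (9e ^ 68) ^ 6b = f6 ^ 6b = 9d
byte 1: (78 ^ 15) ^ 65 = 6d ^ 65 = 08
byte 2: (34 ^ 72) ^ 72 = 46 ^ 72 = 34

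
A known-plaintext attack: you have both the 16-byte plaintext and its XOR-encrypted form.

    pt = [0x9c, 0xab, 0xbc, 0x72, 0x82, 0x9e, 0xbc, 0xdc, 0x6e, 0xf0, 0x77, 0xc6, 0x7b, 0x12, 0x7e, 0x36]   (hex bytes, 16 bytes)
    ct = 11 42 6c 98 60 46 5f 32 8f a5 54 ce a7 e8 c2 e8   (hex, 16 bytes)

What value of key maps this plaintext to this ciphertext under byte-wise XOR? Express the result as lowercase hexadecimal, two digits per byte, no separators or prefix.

Since ct = pt ⊕ key, XORing both sides with pt gives key = pt ⊕ ct.
9c XOR 11 = 8d
ab XOR 42 = e9
bc XOR 6c = d0
72 XOR 98 = ea
82 XOR 60 = e2
9e XOR 46 = d8
bc XOR 5f = e3
dc XOR 32 = ee
6e XOR 8f = e1
f0 XOR a5 = 55
77 XOR 54 = 23
c6 XOR ce = 08
7b XOR a7 = dc
12 XOR e8 = fa
7e XOR c2 = bc
36 XOR e8 = de

8de9d0eae2d8e3eee1552308dcfabcde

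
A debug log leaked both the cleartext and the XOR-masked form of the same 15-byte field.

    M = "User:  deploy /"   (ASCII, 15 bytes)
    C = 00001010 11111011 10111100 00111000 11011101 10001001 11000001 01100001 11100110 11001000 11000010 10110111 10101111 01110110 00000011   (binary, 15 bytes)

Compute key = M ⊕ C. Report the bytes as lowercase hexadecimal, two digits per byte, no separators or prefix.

Since C = M ⊕ key, XORing both sides with M gives key = M ⊕ C.
byte 0: 55 XOR 0a = 5f
byte 1: 73 XOR fb = 88
byte 2: 65 XOR bc = d9
byte 3: 72 XOR 38 = 4a
byte 4: 3a XOR dd = e7
byte 5: 20 XOR 89 = a9
byte 6: 20 XOR c1 = e1
byte 7: 64 XOR 61 = 05
byte 8: 65 XOR e6 = 83
byte 9: 70 XOR c8 = b8
byte 10: 6c XOR c2 = ae
byte 11: 6f XOR b7 = d8
byte 12: 79 XOR af = d6
byte 13: 20 XOR 76 = 56
byte 14: 2f XOR 03 = 2c

5f88d94ae7a9e10583b8aed8d6562c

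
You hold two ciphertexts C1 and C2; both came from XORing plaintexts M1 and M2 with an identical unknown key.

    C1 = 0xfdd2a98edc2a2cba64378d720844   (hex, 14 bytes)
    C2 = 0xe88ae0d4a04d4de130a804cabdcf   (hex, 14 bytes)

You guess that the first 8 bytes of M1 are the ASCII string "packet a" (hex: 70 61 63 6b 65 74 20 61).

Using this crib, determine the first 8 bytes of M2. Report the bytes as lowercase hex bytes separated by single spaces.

First, C1 ⊕ C2 = (M1 ⊕ K) ⊕ (M2 ⊕ K) = M1 ⊕ M2, so the key drops out. Then M2 = (M1 ⊕ M2) ⊕ M1 over the first 8 bytes.
byte 0: (fd ⊕ e8) ⊕ 70 = 15 ⊕ 70 = 65
byte 1: (d2 ⊕ 8a) ⊕ 61 = 58 ⊕ 61 = 39
byte 2: (a9 ⊕ e0) ⊕ 63 = 49 ⊕ 63 = 2a
byte 3: (8e ⊕ d4) ⊕ 6b = 5a ⊕ 6b = 31
byte 4: (dc ⊕ a0) ⊕ 65 = 7c ⊕ 65 = 19
byte 5: (2a ⊕ 4d) ⊕ 74 = 67 ⊕ 74 = 13
byte 6: (2c ⊕ 4d) ⊕ 20 = 61 ⊕ 20 = 41
byte 7: (ba ⊕ e1) ⊕ 61 = 5b ⊕ 61 = 3a

65 39 2a 31 19 13 41 3a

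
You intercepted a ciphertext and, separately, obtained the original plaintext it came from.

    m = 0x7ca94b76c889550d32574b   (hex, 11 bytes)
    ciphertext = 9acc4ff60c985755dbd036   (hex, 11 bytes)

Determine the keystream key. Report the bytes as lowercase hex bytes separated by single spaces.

e6 65 04 80 c4 11 02 58 e9 87 7d

Since ciphertext = m ⊕ key, XORing both sides with m gives key = m ⊕ ciphertext.
byte 0: 7c ^ 9a = e6
byte 1: a9 ^ cc = 65
byte 2: 4b ^ 4f = 04
byte 3: 76 ^ f6 = 80
byte 4: c8 ^ 0c = c4
byte 5: 89 ^ 98 = 11
byte 6: 55 ^ 57 = 02
byte 7: 0d ^ 55 = 58
byte 8: 32 ^ db = e9
byte 9: 57 ^ d0 = 87
byte 10: 4b ^ 36 = 7d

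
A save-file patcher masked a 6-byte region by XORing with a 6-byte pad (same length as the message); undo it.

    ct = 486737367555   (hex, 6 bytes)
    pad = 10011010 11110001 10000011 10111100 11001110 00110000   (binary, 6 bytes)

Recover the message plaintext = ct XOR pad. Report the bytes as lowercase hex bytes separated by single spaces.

XOR is its own inverse, so applying the key byte-wise gives the result directly.
 72 ^ 154 = 210
103 ^ 241 = 150
 55 ^ 131 = 180
 54 ^ 188 = 138
117 ^ 206 = 187
 85 ^  48 = 101

d2 96 b4 8a bb 65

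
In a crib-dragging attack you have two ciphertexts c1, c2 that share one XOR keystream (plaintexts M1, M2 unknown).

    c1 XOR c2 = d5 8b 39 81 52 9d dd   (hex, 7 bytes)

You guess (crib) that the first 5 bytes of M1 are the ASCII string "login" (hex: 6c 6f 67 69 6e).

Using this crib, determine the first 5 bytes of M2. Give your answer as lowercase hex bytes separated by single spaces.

b9 e4 5e e8 3c

Since c1 ⊕ c2 = M1 ⊕ M2, XORing with the guessed M1 bytes yields the corresponding M2 bytes: M2 = (c1 ⊕ c2) ⊕ M1.
byte 0: d5 ⊕ 6c = b9
byte 1: 8b ⊕ 6f = e4
byte 2: 39 ⊕ 67 = 5e
byte 3: 81 ⊕ 69 = e8
byte 4: 52 ⊕ 6e = 3c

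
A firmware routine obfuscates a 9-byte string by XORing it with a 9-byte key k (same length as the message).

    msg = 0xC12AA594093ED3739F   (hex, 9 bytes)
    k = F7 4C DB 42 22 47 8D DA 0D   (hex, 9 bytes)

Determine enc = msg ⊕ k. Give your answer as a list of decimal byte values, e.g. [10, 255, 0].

XOR is its own inverse, so applying the key byte-wise gives the result directly.
c1 XOR f7 = 36
2a XOR 4c = 66
a5 XOR db = 7e
94 XOR 42 = d6
09 XOR 22 = 2b
3e XOR 47 = 79
d3 XOR 8d = 5e
73 XOR da = a9
9f XOR 0d = 92

[54, 102, 126, 214, 43, 121, 94, 169, 146]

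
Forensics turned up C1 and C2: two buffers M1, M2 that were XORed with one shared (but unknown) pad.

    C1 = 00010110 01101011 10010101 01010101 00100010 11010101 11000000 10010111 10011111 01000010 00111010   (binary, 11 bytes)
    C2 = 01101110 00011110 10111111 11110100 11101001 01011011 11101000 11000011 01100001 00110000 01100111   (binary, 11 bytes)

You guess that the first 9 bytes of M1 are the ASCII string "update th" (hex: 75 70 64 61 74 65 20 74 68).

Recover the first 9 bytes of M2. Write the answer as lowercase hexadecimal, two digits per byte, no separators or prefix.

First, C1 ⊕ C2 = (M1 ⊕ K) ⊕ (M2 ⊕ K) = M1 ⊕ M2, so the key drops out. Then M2 = (M1 ⊕ M2) ⊕ M1 over the first 9 bytes.
byte 0: (16 XOR 6e) XOR 75 = 78 XOR 75 = 0d
byte 1: (6b XOR 1e) XOR 70 = 75 XOR 70 = 05
byte 2: (95 XOR bf) XOR 64 = 2a XOR 64 = 4e
byte 3: (55 XOR f4) XOR 61 = a1 XOR 61 = c0
byte 4: (22 XOR e9) XOR 74 = cb XOR 74 = bf
byte 5: (d5 XOR 5b) XOR 65 = 8e XOR 65 = eb
byte 6: (c0 XOR e8) XOR 20 = 28 XOR 20 = 08
byte 7: (97 XOR c3) XOR 74 = 54 XOR 74 = 20
byte 8: (9f XOR 61) XOR 68 = fe XOR 68 = 96

0d054ec0bfeb082096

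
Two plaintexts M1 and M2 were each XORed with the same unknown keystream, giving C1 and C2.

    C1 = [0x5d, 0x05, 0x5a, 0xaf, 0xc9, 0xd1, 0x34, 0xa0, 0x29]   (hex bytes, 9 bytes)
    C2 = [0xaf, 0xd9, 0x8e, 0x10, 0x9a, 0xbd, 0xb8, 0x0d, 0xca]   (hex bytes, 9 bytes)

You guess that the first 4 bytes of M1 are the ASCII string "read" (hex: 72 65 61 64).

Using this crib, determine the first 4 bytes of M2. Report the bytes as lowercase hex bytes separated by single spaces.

First, C1 ⊕ C2 = (M1 ⊕ K) ⊕ (M2 ⊕ K) = M1 ⊕ M2, so the key drops out. Then M2 = (M1 ⊕ M2) ⊕ M1 over the first 4 bytes.
byte 0: (5d ^ af) ^ 72 = f2 ^ 72 = 80
byte 1: (05 ^ d9) ^ 65 = dc ^ 65 = b9
byte 2: (5a ^ 8e) ^ 61 = d4 ^ 61 = b5
byte 3: (af ^ 10) ^ 64 = bf ^ 64 = db

80 b9 b5 db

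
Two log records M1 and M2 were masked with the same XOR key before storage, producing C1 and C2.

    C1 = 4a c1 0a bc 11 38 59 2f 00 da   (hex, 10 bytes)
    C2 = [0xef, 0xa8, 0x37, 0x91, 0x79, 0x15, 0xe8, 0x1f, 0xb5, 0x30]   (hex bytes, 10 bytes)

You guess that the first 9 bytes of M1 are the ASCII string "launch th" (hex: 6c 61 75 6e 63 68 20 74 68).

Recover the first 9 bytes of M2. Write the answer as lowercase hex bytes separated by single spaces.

First, C1 ⊕ C2 = (M1 ⊕ K) ⊕ (M2 ⊕ K) = M1 ⊕ M2, so the key drops out. Then M2 = (M1 ⊕ M2) ⊕ M1 over the first 9 bytes.
byte 0: (4a ⊕ ef) ⊕ 6c = a5 ⊕ 6c = c9
byte 1: (c1 ⊕ a8) ⊕ 61 = 69 ⊕ 61 = 08
byte 2: (0a ⊕ 37) ⊕ 75 = 3d ⊕ 75 = 48
byte 3: (bc ⊕ 91) ⊕ 6e = 2d ⊕ 6e = 43
byte 4: (11 ⊕ 79) ⊕ 63 = 68 ⊕ 63 = 0b
byte 5: (38 ⊕ 15) ⊕ 68 = 2d ⊕ 68 = 45
byte 6: (59 ⊕ e8) ⊕ 20 = b1 ⊕ 20 = 91
byte 7: (2f ⊕ 1f) ⊕ 74 = 30 ⊕ 74 = 44
byte 8: (00 ⊕ b5) ⊕ 68 = b5 ⊕ 68 = dd

c9 08 48 43 0b 45 91 44 dd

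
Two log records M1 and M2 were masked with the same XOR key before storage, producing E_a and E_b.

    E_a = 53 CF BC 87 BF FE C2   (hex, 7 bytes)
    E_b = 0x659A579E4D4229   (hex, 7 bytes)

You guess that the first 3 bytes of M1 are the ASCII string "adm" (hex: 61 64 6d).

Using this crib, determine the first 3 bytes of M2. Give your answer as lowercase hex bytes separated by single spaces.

First, E_a ⊕ E_b = (M1 ⊕ K) ⊕ (M2 ⊕ K) = M1 ⊕ M2, so the key drops out. Then M2 = (M1 ⊕ M2) ⊕ M1 over the first 3 bytes.
byte 0: (53 ⊕ 65) ⊕ 61 = 36 ⊕ 61 = 57
byte 1: (cf ⊕ 9a) ⊕ 64 = 55 ⊕ 64 = 31
byte 2: (bc ⊕ 57) ⊕ 6d = eb ⊕ 6d = 86

57 31 86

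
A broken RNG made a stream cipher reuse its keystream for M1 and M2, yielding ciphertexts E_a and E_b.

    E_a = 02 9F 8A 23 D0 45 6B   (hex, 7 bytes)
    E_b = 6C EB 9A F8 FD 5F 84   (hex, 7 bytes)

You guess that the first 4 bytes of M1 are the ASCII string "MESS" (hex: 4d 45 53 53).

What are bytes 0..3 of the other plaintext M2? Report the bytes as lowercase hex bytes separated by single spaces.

First, E_a ⊕ E_b = (M1 ⊕ K) ⊕ (M2 ⊕ K) = M1 ⊕ M2, so the key drops out. Then M2 = (M1 ⊕ M2) ⊕ M1 over the first 4 bytes.
byte 0: (02 xor 6c) xor 4d = 6e xor 4d = 23
byte 1: (9f xor eb) xor 45 = 74 xor 45 = 31
byte 2: (8a xor 9a) xor 53 = 10 xor 53 = 43
byte 3: (23 xor f8) xor 53 = db xor 53 = 88

23 31 43 88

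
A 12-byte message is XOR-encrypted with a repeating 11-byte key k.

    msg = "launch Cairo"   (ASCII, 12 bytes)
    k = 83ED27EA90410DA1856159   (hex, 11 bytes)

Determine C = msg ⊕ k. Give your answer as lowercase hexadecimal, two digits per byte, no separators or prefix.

The 11-byte key repeats, so the effective keystream is 83 ed 27 ea 90 41 0d a1 85 61 59 83.
byte 0: 6c ^ 83 = ef
byte 1: 61 ^ ed = 8c
byte 2: 75 ^ 27 = 52
byte 3: 6e ^ ea = 84
byte 4: 63 ^ 90 = f3
byte 5: 68 ^ 41 = 29
byte 6: 20 ^ 0d = 2d
byte 7: 43 ^ a1 = e2
byte 8: 61 ^ 85 = e4
byte 9: 69 ^ 61 = 08
byte 10: 72 ^ 59 = 2b
byte 11: 6f ^ 83 = ec

ef8c5284f3292de2e4082bec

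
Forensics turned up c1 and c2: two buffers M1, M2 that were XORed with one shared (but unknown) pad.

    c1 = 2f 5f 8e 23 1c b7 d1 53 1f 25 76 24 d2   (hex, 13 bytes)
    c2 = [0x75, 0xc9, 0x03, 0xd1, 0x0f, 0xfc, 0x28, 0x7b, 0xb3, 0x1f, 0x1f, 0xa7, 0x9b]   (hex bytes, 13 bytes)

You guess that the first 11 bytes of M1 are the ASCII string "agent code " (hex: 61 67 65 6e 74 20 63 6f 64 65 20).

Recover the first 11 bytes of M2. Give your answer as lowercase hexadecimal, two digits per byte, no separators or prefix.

3bf1e89c676b9a47c85f49

First, c1 ⊕ c2 = (M1 ⊕ K) ⊕ (M2 ⊕ K) = M1 ⊕ M2, so the key drops out. Then M2 = (M1 ⊕ M2) ⊕ M1 over the first 11 bytes.
byte 0: (2f ⊕ 75) ⊕ 61 = 5a ⊕ 61 = 3b
byte 1: (5f ⊕ c9) ⊕ 67 = 96 ⊕ 67 = f1
byte 2: (8e ⊕ 03) ⊕ 65 = 8d ⊕ 65 = e8
byte 3: (23 ⊕ d1) ⊕ 6e = f2 ⊕ 6e = 9c
byte 4: (1c ⊕ 0f) ⊕ 74 = 13 ⊕ 74 = 67
byte 5: (b7 ⊕ fc) ⊕ 20 = 4b ⊕ 20 = 6b
byte 6: (d1 ⊕ 28) ⊕ 63 = f9 ⊕ 63 = 9a
byte 7: (53 ⊕ 7b) ⊕ 6f = 28 ⊕ 6f = 47
byte 8: (1f ⊕ b3) ⊕ 64 = ac ⊕ 64 = c8
byte 9: (25 ⊕ 1f) ⊕ 65 = 3a ⊕ 65 = 5f
byte 10: (76 ⊕ 1f) ⊕ 20 = 69 ⊕ 20 = 49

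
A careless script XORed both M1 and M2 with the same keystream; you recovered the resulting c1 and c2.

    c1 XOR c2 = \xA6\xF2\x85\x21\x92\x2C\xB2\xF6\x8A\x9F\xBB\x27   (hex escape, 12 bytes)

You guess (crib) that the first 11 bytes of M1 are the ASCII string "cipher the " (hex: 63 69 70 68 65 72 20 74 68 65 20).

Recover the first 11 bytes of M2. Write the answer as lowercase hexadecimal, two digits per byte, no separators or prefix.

c59bf549f75e9282e2fa9b

Since c1 ⊕ c2 = M1 ⊕ M2, XORing with the guessed M1 bytes yields the corresponding M2 bytes: M2 = (c1 ⊕ c2) ⊕ M1.
a6 ^ 63 = c5
f2 ^ 69 = 9b
85 ^ 70 = f5
21 ^ 68 = 49
92 ^ 65 = f7
2c ^ 72 = 5e
b2 ^ 20 = 92
f6 ^ 74 = 82
8a ^ 68 = e2
9f ^ 65 = fa
bb ^ 20 = 9b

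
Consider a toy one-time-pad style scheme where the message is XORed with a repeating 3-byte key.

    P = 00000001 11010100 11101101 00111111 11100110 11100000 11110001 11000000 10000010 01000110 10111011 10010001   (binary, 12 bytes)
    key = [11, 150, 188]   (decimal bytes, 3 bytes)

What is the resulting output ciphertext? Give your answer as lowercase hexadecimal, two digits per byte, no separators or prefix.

0a425134705cfa563e4d2d2d

The 3-byte key repeats, so the effective keystream is 0b 96 bc 0b 96 bc 0b 96 bc 0b 96 bc.
byte 0: 01 xor 0b = 0a
byte 1: d4 xor 96 = 42
byte 2: ed xor bc = 51
byte 3: 3f xor 0b = 34
byte 4: e6 xor 96 = 70
byte 5: e0 xor bc = 5c
byte 6: f1 xor 0b = fa
byte 7: c0 xor 96 = 56
byte 8: 82 xor bc = 3e
byte 9: 46 xor 0b = 4d
byte 10: bb xor 96 = 2d
byte 11: 91 xor bc = 2d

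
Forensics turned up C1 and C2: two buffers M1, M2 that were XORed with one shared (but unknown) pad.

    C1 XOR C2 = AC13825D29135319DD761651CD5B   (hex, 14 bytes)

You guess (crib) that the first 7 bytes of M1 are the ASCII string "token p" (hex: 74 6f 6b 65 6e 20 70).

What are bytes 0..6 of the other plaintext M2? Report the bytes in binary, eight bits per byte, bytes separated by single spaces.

11011000 01111100 11101001 00111000 01000111 00110011 00100011

Since C1 ⊕ C2 = M1 ⊕ M2, XORing with the guessed M1 bytes yields the corresponding M2 bytes: M2 = (C1 ⊕ C2) ⊕ M1.
ac XOR 74 = d8
13 XOR 6f = 7c
82 XOR 6b = e9
5d XOR 65 = 38
29 XOR 6e = 47
13 XOR 20 = 33
53 XOR 70 = 23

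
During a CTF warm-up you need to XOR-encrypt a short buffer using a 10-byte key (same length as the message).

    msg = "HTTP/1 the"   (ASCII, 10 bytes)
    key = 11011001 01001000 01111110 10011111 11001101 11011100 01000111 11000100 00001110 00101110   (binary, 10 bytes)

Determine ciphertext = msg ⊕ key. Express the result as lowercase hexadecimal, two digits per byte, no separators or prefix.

 72 XOR 217 = 145
 84 XOR  72 =  28
 84 XOR 126 =  42
 80 XOR 159 = 207
 47 XOR 205 = 226
 49 XOR 220 = 237
 32 XOR  71 = 103
116 XOR 196 = 176
104 XOR  14 = 102
101 XOR  46 =  75

911c2acfe2ed67b0664b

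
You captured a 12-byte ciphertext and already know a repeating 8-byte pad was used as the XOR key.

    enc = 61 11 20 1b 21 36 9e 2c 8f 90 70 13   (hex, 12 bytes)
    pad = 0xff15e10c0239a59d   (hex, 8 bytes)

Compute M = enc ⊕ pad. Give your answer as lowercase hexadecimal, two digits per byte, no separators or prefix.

The 8-byte key repeats, so the effective keystream is ff 15 e1 0c 02 39 a5 9d ff 15 e1 0c.
byte 0:  97 ⊕ 255 = 158
byte 1:  17 ⊕  21 =   4
byte 2:  32 ⊕ 225 = 193
byte 3:  27 ⊕  12 =  23
byte 4:  33 ⊕   2 =  35
byte 5:  54 ⊕  57 =  15
byte 6: 158 ⊕ 165 =  59
byte 7:  44 ⊕ 157 = 177
byte 8: 143 ⊕ 255 = 112
byte 9: 144 ⊕  21 = 133
byte 10: 112 ⊕ 225 = 145
byte 11:  19 ⊕  12 =  31

9e04c117230f3bb17085911f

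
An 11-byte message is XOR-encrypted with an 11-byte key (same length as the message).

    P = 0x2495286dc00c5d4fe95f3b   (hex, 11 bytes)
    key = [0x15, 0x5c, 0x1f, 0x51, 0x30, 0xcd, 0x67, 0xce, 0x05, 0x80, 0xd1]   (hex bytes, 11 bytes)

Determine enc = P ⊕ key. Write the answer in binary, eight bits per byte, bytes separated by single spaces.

XOR is its own inverse, so applying the key byte-wise gives the result directly.
24 ⊕ 15 = 31
95 ⊕ 5c = c9
28 ⊕ 1f = 37
6d ⊕ 51 = 3c
c0 ⊕ 30 = f0
0c ⊕ cd = c1
5d ⊕ 67 = 3a
4f ⊕ ce = 81
e9 ⊕ 05 = ec
5f ⊕ 80 = df
3b ⊕ d1 = ea

00110001 11001001 00110111 00111100 11110000 11000001 00111010 10000001 11101100 11011111 11101010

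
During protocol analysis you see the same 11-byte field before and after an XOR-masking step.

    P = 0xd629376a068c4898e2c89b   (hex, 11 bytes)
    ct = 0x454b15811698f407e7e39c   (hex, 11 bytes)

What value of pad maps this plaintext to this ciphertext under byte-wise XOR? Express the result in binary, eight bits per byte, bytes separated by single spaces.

Since ct = P ⊕ pad, XORing both sides with P gives pad = P ⊕ ct.
214 XOR  69 = 147
 41 XOR  75 =  98
 55 XOR  21 =  34
106 XOR 129 = 235
  6 XOR  22 =  16
140 XOR 152 =  20
 72 XOR 244 = 188
152 XOR   7 = 159
226 XOR 231 =   5
200 XOR 227 =  43
155 XOR 156 =   7

10010011 01100010 00100010 11101011 00010000 00010100 10111100 10011111 00000101 00101011 00000111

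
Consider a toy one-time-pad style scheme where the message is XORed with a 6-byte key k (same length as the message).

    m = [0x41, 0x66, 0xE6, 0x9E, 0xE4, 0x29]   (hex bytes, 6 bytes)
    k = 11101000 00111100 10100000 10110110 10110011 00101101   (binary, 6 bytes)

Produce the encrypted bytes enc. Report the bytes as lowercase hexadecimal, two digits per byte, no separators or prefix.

byte 0: 01000001 XOR 11101000 = 10101001
byte 1: 01100110 XOR 00111100 = 01011010
byte 2: 11100110 XOR 10100000 = 01000110
byte 3: 10011110 XOR 10110110 = 00101000
byte 4: 11100100 XOR 10110011 = 01010111
byte 5: 00101001 XOR 00101101 = 00000100

a95a46285704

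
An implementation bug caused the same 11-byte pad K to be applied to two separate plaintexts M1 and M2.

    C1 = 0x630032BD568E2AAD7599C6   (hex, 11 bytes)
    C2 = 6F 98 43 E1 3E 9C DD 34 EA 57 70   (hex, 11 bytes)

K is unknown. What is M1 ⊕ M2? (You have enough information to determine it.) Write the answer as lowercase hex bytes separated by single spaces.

0c 98 71 5c 68 12 f7 99 9f ce b6

C1 ⊕ C2 = (M1 ⊕ K) ⊕ (M2 ⊕ K) = M1 ⊕ M2 — the shared key cancels under XOR.
63 ⊕ 6f = 0c
00 ⊕ 98 = 98
32 ⊕ 43 = 71
bd ⊕ e1 = 5c
56 ⊕ 3e = 68
8e ⊕ 9c = 12
2a ⊕ dd = f7
ad ⊕ 34 = 99
75 ⊕ ea = 9f
99 ⊕ 57 = ce
c6 ⊕ 70 = b6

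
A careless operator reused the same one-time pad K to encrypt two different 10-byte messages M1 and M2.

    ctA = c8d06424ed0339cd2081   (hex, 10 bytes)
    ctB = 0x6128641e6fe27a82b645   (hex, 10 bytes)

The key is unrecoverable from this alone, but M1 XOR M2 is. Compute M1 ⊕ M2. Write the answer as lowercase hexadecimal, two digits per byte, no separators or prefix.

a9f8003a82e1434f96c4

ctA ⊕ ctB = (M1 ⊕ K) ⊕ (M2 ⊕ K) = M1 ⊕ M2 — the shared key cancels under XOR.
200 ^  97 = 169
208 ^  40 = 248
100 ^ 100 =   0
 36 ^  30 =  58
237 ^ 111 = 130
  3 ^ 226 = 225
 57 ^ 122 =  67
205 ^ 130 =  79
 32 ^ 182 = 150
129 ^  69 = 196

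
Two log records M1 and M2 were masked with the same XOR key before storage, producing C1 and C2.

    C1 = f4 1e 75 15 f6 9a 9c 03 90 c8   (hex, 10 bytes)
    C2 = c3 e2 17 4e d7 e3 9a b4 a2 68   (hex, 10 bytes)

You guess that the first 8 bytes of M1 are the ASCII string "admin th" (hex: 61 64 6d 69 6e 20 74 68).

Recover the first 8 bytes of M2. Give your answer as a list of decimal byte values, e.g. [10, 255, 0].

First, C1 ⊕ C2 = (M1 ⊕ K) ⊕ (M2 ⊕ K) = M1 ⊕ M2, so the key drops out. Then M2 = (M1 ⊕ M2) ⊕ M1 over the first 8 bytes.
byte 0: (f4 xor c3) xor 61 = 37 xor 61 = 56
byte 1: (1e xor e2) xor 64 = fc xor 64 = 98
byte 2: (75 xor 17) xor 6d = 62 xor 6d = 0f
byte 3: (15 xor 4e) xor 69 = 5b xor 69 = 32
byte 4: (f6 xor d7) xor 6e = 21 xor 6e = 4f
byte 5: (9a xor e3) xor 20 = 79 xor 20 = 59
byte 6: (9c xor 9a) xor 74 = 06 xor 74 = 72
byte 7: (03 xor b4) xor 68 = b7 xor 68 = df

[86, 152, 15, 50, 79, 89, 114, 223]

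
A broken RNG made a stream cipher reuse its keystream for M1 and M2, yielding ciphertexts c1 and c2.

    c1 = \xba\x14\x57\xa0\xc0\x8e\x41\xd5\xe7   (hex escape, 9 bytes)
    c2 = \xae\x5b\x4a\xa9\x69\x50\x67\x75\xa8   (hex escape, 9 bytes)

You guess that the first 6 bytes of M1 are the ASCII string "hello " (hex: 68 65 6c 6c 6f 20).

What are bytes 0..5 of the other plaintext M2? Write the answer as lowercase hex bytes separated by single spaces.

First, c1 ⊕ c2 = (M1 ⊕ K) ⊕ (M2 ⊕ K) = M1 ⊕ M2, so the key drops out. Then M2 = (M1 ⊕ M2) ⊕ M1 over the first 6 bytes.
byte 0: (ba XOR ae) XOR 68 = 14 XOR 68 = 7c
byte 1: (14 XOR 5b) XOR 65 = 4f XOR 65 = 2a
byte 2: (57 XOR 4a) XOR 6c = 1d XOR 6c = 71
byte 3: (a0 XOR a9) XOR 6c = 09 XOR 6c = 65
byte 4: (c0 XOR 69) XOR 6f = a9 XOR 6f = c6
byte 5: (8e XOR 50) XOR 20 = de XOR 20 = fe

7c 2a 71 65 c6 fe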